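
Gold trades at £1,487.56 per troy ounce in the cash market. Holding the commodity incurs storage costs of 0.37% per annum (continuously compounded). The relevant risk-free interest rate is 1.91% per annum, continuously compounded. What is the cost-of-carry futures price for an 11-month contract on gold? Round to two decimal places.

Net carry = r + u − y = 0.0191 + 0.0037 − 0.0000 = 0.0228
F = S·e^((r+u−y)T) = 1487.56 · e^(0.0228 × 11/12) = 1487.56 · e^0.02090000
= 1487.56 × 1.02111993 = £1,518.98 per troy ounce

£1,518.98 per troy ounce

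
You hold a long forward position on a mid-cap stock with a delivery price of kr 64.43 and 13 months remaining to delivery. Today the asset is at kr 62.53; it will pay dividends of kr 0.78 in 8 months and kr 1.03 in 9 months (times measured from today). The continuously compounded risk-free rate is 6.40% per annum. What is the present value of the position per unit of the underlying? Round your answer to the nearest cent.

PV(remaining dividends) I = 0.78·e^(−0.0640·8/12) + 1.03·e^(−0.0640·9/12) = 1.7291
Current forward F = (S − I)·e^(rT) = (62.53 − 1.7291)·e^(0.0640·13/12) = 60.8009 × 1.071793 = 65.1660
Value (long) = (F − K)·e^(−rT) = (65.1660 − 64.43) × 0.933016 = 0.6867
Value = kr 0.69

kr 0.69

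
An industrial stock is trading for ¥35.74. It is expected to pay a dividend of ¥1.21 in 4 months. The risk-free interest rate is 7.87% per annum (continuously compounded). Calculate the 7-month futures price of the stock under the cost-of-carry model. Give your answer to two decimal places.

¥36.18

PV(dividends) I = 1.21·e^(−0.0787·4/12)
I = 1.1787
F = (S − I)·e^(rT) = (35.74 − 1.1787) · e^(0.0787·7/12)
= 34.5613 · e^0.045908 = 34.5613 × 1.046978 = ¥36.18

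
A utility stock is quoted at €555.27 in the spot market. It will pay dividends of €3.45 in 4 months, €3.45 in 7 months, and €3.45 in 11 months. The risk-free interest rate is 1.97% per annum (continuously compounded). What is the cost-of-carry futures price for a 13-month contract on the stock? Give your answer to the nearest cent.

€556.80

PV(dividends) I = 3.45·e^(−0.0197·4/12) + 3.45·e^(−0.0197·7/12) + 3.45·e^(−0.0197·11/12)
I = 3.4274 + 3.4106 + 3.3883 = 10.2263
F = (S − I)·e^(rT) = (555.27 − 10.2263) · e^(0.0197·13/12)
= 545.0437 · e^0.021342 = 545.0437 × 1.021571 = €556.80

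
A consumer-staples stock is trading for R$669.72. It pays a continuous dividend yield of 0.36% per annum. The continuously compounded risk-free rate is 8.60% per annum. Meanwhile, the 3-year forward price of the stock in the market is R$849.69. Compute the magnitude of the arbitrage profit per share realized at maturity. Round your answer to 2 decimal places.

Fair forward: F* = S·e^(carry·T), with carry = (r − q) = 0.0860 − 0.0036 = 0.0824
F* = 669.72 · e^(0.0824 × 3) = 669.72 · e^0.247200 = 669.72 × 1.280435 = R$857.5329
Market R$849.69 < fair R$857.5329: forward underpriced → reverse cash-and-carry (short spot, go long the forward).
At maturity, profit = |F_mkt − F*| = |849.69 − 857.5329| = R$7.84 per share

R$7.84 per share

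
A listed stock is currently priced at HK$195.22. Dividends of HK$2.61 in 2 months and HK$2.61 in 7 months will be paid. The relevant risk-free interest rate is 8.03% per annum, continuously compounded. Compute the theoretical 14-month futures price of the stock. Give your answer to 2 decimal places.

HK$208.83

PV(dividends) I = 2.61·e^(−0.0803·2/12) + 2.61·e^(−0.0803·7/12)
I = 2.5753 + 2.4906 = 5.0659
F = (S − I)·e^(rT) = (195.22 − 5.0659) · e^(0.0803·14/12)
= 190.1541 · e^0.093683 = 190.1541 × 1.098212 = HK$208.83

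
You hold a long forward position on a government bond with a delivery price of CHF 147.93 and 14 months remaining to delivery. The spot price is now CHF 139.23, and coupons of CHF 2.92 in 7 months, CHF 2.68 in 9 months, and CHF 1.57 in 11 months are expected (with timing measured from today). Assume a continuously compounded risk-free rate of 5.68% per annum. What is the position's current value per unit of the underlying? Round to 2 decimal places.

PV(remaining coupons) I = 2.92·e^(−0.0568·7/12) + 2.68·e^(−0.0568·9/12) + 1.57·e^(−0.0568·11/12) = 6.8834
Current forward F = (S − I)·e^(rT) = (139.23 − 6.8834)·e^(0.0568·14/12) = 132.3466 × 1.068512 = 141.4139
Value (long) = (F − K)·e^(−rT) = (141.4139 − 147.93) × 0.935881 = -6.0983
Value = -CHF 6.10

-CHF 6.10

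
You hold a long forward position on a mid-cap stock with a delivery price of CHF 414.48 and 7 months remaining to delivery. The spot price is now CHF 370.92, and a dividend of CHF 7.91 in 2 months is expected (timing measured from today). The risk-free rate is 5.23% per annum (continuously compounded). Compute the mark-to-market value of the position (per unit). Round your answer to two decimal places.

PV(remaining dividends) I = 7.91·e^(−0.0523·2/12) = 7.8414
Current forward F = (S − I)·e^(rT) = (370.92 − 7.8414)·e^(0.0523·7/12) = 363.0786 × 1.030978 = 374.3260
Value (long) = (F − K)·e^(−rT) = (374.3260 − 414.48) × 0.969952 = -38.9475
Value = -CHF 38.95

-CHF 38.95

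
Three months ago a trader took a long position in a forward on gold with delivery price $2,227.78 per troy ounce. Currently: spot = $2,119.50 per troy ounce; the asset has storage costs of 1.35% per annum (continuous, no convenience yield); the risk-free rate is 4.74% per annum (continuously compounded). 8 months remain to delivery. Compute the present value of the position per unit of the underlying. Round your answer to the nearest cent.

Current fair forward for the remaining 8 months: F = S·e^((r + u)·T), (r + u) = 0.0474 + 0.0135 = 0.0609
F = 2119.50 · e^(0.0609 × 8/12) = 2119.50 × 1.04143545 = 2207.3224
Value of long forward = (F − K)·e^(−rT) = (2207.3224 − 2227.78) · e^(−0.0474·8/12)
= -20.4576 × 0.96889406 = -19.82

-$19.82 per troy ounce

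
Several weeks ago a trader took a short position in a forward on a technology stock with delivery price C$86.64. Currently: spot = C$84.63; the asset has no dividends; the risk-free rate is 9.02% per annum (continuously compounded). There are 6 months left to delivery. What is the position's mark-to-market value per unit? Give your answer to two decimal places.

Current fair forward for the remaining 6 months: F = S·e^(r·T), r = 0.0902
F = 84.63 · e^(0.0902 × 6/12) = 84.63 × 1.046132 = 88.5342
Value of long forward = (F − K)·e^(−rT) = (88.5342 − 86.64) · e^(−0.0902·6/12)
= 1.8942 × 0.955902 = 1.81
Short position value = −(long value) = -C$1.81

-C$1.81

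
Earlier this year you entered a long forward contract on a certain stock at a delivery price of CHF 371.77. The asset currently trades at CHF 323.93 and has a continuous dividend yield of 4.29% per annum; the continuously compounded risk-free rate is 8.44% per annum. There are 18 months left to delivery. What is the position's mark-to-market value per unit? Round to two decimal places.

-CHF 23.82

Current fair forward for the remaining 18 months: F = S·e^((r − q)·T), (r − q) = 0.0844 − 0.0429 = 0.0415
F = 323.93 · e^(0.0415 × 18/12) = 323.93 × 1.064228 = 344.7354
Value of long forward = (F − K)·e^(−rT) = (344.7354 − 371.77) · e^(−0.0844·18/12)
= -27.0346 × 0.881086 = -23.82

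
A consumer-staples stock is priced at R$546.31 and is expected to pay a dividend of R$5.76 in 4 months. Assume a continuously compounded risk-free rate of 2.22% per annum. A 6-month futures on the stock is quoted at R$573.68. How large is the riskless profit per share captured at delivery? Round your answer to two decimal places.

R$27.05 per share

PV(dividends) I = 5.76·e^(−0.0222·4/12) = 5.7175
Fair futures F* = (S − I)·e^(rT) = (546.31 − 5.7175)·e^0.011100 = 540.5925 × 1.011162 = 546.6266
Market R$573.68 > fair 546.6266: forward overpriced → cash-and-carry (borrow at r, buy the stock and collect the dividends, short the forward).
Profit at T = |F_mkt − F*| = |573.68 − 546.6266| = R$27.05 per share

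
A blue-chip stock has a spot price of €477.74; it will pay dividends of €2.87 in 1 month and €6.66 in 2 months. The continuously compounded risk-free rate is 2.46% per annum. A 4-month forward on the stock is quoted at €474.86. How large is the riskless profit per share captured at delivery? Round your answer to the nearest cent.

PV(dividends) I = 2.87·e^(−0.0246·1/12) + 6.66·e^(−0.0246·2/12) = 9.4969
Fair forward F* = (S − I)·e^(rT) = (477.74 − 9.4969)·e^0.008200 = 468.2431 × 1.008234 = 472.0986
Market €474.86 > fair 472.0986: forward overpriced → cash-and-carry (borrow at r, buy the stock and collect the dividends, short the forward).
Profit at T = |F_mkt − F*| = |474.86 − 472.0986| = €2.76 per share

€2.76 per share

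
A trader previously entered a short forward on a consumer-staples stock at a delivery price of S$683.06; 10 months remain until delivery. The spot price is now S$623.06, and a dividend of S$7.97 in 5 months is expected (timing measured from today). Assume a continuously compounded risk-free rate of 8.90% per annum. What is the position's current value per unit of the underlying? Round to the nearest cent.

S$18.85

PV(remaining dividends) I = 7.97·e^(−0.0890·5/12) = 7.6799
Current forward F = (S − I)·e^(rT) = (623.06 − 7.6799)·e^(0.0890·10/12) = 615.3801 × 1.076986 = 662.7558
Value (long) = (F − K)·e^(−rT) = (662.7558 − 683.06) × 0.928517 = -18.8528
Short position value = −(long value) = S$18.85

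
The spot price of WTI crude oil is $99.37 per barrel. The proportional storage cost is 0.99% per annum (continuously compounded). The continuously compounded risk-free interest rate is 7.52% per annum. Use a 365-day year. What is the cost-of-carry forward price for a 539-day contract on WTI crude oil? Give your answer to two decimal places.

$112.68 per barrel

Net carry = r + u − y = 0.0752 + 0.0099 − 0.0000 = 0.0851
F = S·e^((r+u−y)T) = 99.37 · e^(0.0851 × 539/365) = 99.37 · e^0.125668
= 99.37 × 1.133906 = $112.68 per barrel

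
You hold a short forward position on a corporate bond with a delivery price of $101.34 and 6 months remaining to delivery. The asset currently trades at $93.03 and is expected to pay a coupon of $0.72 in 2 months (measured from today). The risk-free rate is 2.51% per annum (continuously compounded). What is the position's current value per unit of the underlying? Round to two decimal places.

$7.76

PV(remaining coupons) I = 0.72·e^(−0.0251·2/12) = 0.7170
Current forward F = (S − I)·e^(rT) = (93.03 − 0.7170)·e^(0.0251·6/12) = 92.3130 × 1.012629 = 93.4788
Value (long) = (F − K)·e^(−rT) = (93.4788 − 101.34) × 0.987528 = -7.7632
Short position value = −(long value) = $7.76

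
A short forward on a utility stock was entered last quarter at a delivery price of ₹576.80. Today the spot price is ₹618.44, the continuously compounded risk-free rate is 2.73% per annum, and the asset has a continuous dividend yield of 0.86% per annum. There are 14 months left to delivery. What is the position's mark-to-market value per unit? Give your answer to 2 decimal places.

-₹53.55

Current fair forward for the remaining 14 months: F = S·e^((r − q)·T), (r − q) = 0.0273 − 0.0086 = 0.0187
F = 618.44 · e^(0.0187 × 14/12) = 618.44 × 1.022056 = 632.0803
Value of long forward = (F − K)·e^(−rT) = (632.0803 − 576.80) · e^(−0.0273·14/12)
= 55.2803 × 0.968652 = 53.55
Short position value = −(long value) = -₹53.55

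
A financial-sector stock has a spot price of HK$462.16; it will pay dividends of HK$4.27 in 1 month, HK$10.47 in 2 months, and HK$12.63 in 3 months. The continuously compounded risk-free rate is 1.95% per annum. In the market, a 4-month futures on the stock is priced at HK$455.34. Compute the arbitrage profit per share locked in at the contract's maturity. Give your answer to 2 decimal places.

PV(dividends) I = 4.27·e^(−0.0195·1/12) + 10.47·e^(−0.0195·2/12) + 12.63·e^(−0.0195·3/12) = 27.2677
Fair futures F* = (S − I)·e^(rT) = (462.16 − 27.2677)·e^0.006500 = 434.8923 × 1.006521 = 437.7282
Market HK$455.34 > fair 437.7282: forward overpriced → cash-and-carry (borrow at r, buy the stock and collect the dividends, short the forward).
Profit at T = |F_mkt − F*| = |455.34 − 437.7282| = HK$17.61 per share

HK$17.61 per share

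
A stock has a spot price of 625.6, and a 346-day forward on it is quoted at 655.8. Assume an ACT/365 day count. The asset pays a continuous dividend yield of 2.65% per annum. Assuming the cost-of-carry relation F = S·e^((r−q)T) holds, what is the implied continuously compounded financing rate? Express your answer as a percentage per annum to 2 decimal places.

From F = S·e^((r−q)T): (r − q) = ln(F/S)/T
ln(655.8/625.6) = ln(1.048274) = 0.047145
(r − q) = 0.047145 / (346/365) = 0.049734
r = ln(F/S)/T + q = 0.049734 + 0.0265 = 0.076234
r = 7.62%

7.62%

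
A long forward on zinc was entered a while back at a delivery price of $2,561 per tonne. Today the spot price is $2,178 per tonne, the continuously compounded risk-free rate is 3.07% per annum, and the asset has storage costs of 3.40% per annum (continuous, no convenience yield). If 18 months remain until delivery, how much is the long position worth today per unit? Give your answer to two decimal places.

Current fair forward for the remaining 18 months: F = S·e^((r + u)·T), (r + u) = 0.0307 + 0.0340 = 0.0647
F = 2178 · e^(0.0647 × 18/12) = 2178 × 1.10191547 = 2399.9719
Value of long forward = (F − K)·e^(−rT) = (2399.9719 − 2561) · e^(−0.0307·18/12)
= -161.0281 × 0.95499421 = -153.78

-$153.78 per tonne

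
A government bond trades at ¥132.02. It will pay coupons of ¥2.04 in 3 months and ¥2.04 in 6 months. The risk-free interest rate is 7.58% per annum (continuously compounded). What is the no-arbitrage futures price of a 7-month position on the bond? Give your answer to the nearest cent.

PV(coupons) I = 2.04·e^(−0.0758·3/12) + 2.04·e^(−0.0758·6/12)
I = 2.0017 + 1.9641 = 3.9658
F = (S − I)·e^(rT) = (132.02 − 3.9658) · e^(0.0758·7/12)
= 128.0542 · e^0.044217 = 128.0542 × 1.045209 = ¥133.84

¥133.84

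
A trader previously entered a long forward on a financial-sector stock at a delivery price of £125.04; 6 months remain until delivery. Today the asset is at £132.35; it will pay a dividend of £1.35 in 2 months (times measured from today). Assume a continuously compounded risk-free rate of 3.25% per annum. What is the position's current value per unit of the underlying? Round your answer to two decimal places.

£7.98

PV(remaining dividends) I = 1.35·e^(−0.0325·2/12) = 1.3427
Current forward F = (S − I)·e^(rT) = (132.35 − 1.3427)·e^(0.0325·6/12) = 131.0073 × 1.016383 = 133.1536
Value (long) = (F − K)·e^(−rT) = (133.1536 − 125.04) × 0.983881 = 7.9828
Value = £7.98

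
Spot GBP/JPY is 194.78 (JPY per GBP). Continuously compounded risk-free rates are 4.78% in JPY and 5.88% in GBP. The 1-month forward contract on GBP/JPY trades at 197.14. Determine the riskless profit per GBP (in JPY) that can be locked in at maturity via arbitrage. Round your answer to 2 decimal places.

Fair forward: F* = S·e^(carry·T), with carry = (r_JPY − r_GBP) = 0.0478 − 0.0588 = -0.0110
F* = 194.78 · e^(-0.0110 × 1/12) = 194.78 · e^-0.000917 = 194.78 × 0.999083 = 194.6014
Market 197.14 > fair 194.6014: forward overpriced → cash-and-carry (buy spot, short the forward).
At maturity, profit = |F_mkt − F*| = |197.14 − 194.6014| = 2.54 per GBP (in JPY)

2.54 per GBP (in JPY)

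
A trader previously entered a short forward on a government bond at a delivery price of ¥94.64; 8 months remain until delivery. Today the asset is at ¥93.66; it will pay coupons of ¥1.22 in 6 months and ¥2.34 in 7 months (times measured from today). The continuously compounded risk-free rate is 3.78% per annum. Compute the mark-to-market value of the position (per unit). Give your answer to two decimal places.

PV(remaining coupons) I = 1.22·e^(−0.0378·6/12) + 2.34·e^(−0.0378·7/12) = 3.4861
Current forward F = (S − I)·e^(rT) = (93.66 − 3.4861)·e^(0.0378·8/12) = 90.1739 × 1.025520 = 92.4751
Value (long) = (F − K)·e^(−rT) = (92.4751 − 94.64) × 0.975115 = -2.1110
Short position value = −(long value) = ¥2.11

¥2.11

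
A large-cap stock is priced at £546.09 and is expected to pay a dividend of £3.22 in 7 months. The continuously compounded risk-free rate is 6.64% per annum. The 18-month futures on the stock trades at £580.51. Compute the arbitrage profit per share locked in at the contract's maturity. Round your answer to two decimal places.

£19.35 per share

PV(dividends) I = 3.22·e^(−0.0664·7/12) = 3.0977
Fair futures F* = (S − I)·e^(rT) = (546.09 − 3.0977)·e^0.099600 = 542.9923 × 1.104729 = 599.8593
Market £580.51 < fair 599.8593: forward underpriced → reverse cash-and-carry (short the stock, invest proceeds at r, pay the dividends, go long the forward).
Profit at T = |F_mkt − F*| = |580.51 − 599.8593| = £19.35 per share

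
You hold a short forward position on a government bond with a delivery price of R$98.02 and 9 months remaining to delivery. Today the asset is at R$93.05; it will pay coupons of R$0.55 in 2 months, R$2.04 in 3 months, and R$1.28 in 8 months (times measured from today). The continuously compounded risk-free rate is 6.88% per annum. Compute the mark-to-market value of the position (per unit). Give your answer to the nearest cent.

PV(remaining coupons) I = 0.55·e^(−0.0688·2/12) + 2.04·e^(−0.0688·3/12) + 1.28·e^(−0.0688·8/12) = 3.7716
Current forward F = (S − I)·e^(rT) = (93.05 − 3.7716)·e^(0.0688·9/12) = 89.2784 × 1.052954 = 94.0060
Value (long) = (F − K)·e^(−rT) = (94.0060 − 98.02) × 0.949709 = -3.8121
Short position value = −(long value) = R$3.81

R$3.81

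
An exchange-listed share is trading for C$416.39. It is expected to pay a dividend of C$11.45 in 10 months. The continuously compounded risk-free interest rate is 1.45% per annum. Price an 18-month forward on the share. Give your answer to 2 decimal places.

C$413.98

PV(dividends) I = 11.45·e^(−0.0145·10/12)
I = 11.3125
F = (S − I)·e^(rT) = (416.39 − 11.3125) · e^(0.0145·18/12)
= 405.0775 · e^0.021750 = 405.0775 × 1.021988 = C$413.98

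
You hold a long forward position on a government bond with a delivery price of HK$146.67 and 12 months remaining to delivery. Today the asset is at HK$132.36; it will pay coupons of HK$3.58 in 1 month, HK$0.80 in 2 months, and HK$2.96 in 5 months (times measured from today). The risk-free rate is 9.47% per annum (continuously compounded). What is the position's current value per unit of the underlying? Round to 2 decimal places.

PV(remaining coupons) I = 3.58·e^(−0.0947·1/12) + 0.80·e^(−0.0947·2/12) + 2.96·e^(−0.0947·5/12) = 7.1848
Current forward F = (S − I)·e^(rT) = (132.36 − 7.1848)·e^(0.0947·12/12) = 125.1752 × 1.099329 = 137.6087
Value (long) = (F − K)·e^(−rT) = (137.6087 − 146.67) × 0.909646 = -8.2426
Value = -HK$8.24

-HK$8.24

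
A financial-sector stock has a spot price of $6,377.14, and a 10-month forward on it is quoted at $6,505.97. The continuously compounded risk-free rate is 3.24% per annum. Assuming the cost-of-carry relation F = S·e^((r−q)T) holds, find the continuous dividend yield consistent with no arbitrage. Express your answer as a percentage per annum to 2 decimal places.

0.84%

From F = S·e^((r−q)T): (r − q) = ln(F/S)/T
ln(6505.97/6377.14) = ln(1.020202) = 0.020001
(r − q) = 0.020001 / (10/12) = 0.024001
q = r − ln(F/S)/T = 0.0324 − 0.024001 = 0.008399
q = 0.84%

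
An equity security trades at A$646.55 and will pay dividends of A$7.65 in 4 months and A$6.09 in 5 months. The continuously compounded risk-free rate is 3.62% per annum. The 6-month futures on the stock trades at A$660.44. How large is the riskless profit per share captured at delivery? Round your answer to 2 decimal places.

PV(dividends) I = 7.65·e^(−0.0362·4/12) + 6.09·e^(−0.0362·5/12) = 13.5571
Fair futures F* = (S − I)·e^(rT) = (646.55 − 13.5571)·e^0.018100 = 632.9929 × 1.018265 = 644.5545
Market A$660.44 > fair 644.5545: forward overpriced → cash-and-carry (borrow at r, buy the stock and collect the dividends, short the forward).
Profit at T = |F_mkt − F*| = |660.44 − 644.5545| = A$15.89 per share

A$15.89 per share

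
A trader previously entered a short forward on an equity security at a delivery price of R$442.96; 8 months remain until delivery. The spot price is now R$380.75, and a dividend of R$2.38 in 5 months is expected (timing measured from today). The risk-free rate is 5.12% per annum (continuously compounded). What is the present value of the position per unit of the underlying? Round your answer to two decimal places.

R$49.68

PV(remaining dividends) I = 2.38·e^(−0.0512·5/12) = 2.3298
Current forward F = (S − I)·e^(rT) = (380.75 − 2.3298)·e^(0.0512·8/12) = 378.4202 × 1.034723 = 391.5601
Value (long) = (F − K)·e^(−rT) = (391.5601 − 442.96) × 0.966443 = -49.6751
Short position value = −(long value) = R$49.68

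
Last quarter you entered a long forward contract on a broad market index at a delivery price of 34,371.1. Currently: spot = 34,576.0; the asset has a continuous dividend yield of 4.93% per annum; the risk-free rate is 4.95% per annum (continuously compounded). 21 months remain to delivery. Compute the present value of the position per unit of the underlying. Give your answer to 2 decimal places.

199.00

Current fair forward for the remaining 21 months: F = S·e^((r − q)·T), (r − q) = 0.0495 − 0.0493 = 0.0002
F = 34576.0 · e^(0.0002 × 21/12) = 34576.0 × 1.00035006 = 34588.1037
Value of long forward = (F − K)·e^(−rT) = (34588.1037 − 34371.1) · e^(−0.0495·21/12)
= 217.0037 × 0.91702091 = 199.00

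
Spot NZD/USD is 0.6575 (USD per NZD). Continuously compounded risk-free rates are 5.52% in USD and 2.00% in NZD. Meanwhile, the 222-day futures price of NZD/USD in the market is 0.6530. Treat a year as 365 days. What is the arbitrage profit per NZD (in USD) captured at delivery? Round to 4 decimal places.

Fair futures: F* = S·e^(carry·T), with carry = (r_USD − r_NZD) = 0.0552 − 0.0200 = 0.0352
F* = 0.6575 · e^(0.0352 × 222/365) = 0.6575 · e^0.021409 = 0.6575 × 1.021640 = 0.6717
Market 0.6530 < fair 0.6717: forward underpriced → reverse cash-and-carry (short spot, go long the forward).
At maturity, profit = |F_mkt − F*| = |0.6530 − 0.6717| = 0.0187 per NZD (in USD)

0.0187 per NZD (in USD)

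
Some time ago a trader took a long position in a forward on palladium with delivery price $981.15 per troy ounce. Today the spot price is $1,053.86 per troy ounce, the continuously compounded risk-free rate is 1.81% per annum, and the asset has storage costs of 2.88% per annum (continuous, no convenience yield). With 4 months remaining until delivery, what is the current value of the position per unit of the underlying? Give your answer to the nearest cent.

$88.78 per troy ounce

Current fair forward for the remaining 4 months: F = S·e^((r + u)·T), (r + u) = 0.0181 + 0.0288 = 0.0469
F = 1053.86 · e^(0.0469 × 4/12) = 1053.86 × 1.01575617 = 1070.4648
Value of long forward = (F − K)·e^(−rT) = (1070.4648 − 981.15) · e^(−0.0181·4/12)
= 89.3148 × 0.99398483 = 88.78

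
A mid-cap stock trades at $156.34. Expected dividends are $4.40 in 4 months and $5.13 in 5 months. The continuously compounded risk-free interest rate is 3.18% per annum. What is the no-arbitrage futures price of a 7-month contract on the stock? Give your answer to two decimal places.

PV(dividends) I = 4.40·e^(−0.0318·4/12) + 5.13·e^(−0.0318·5/12)
I = 4.3536 + 5.0625 = 9.4161
F = (S − I)·e^(rT) = (156.34 − 9.4161) · e^(0.0318·7/12)
= 146.9239 · e^0.018550 = 146.9239 × 1.018723 = $149.67

$149.67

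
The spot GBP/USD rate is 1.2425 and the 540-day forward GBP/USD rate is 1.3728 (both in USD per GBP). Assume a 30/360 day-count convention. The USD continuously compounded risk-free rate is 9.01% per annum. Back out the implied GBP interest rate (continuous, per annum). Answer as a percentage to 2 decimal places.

2.36%

F = S·e^((r_USD − r_GBP)T) ⇒ r_GBP = r_USD − ln(F/S)/T
ln(1.3728/1.2425) = 0.099727; /(540/360) = 0.066485
r_GBP = 0.0901 − 0.066485 = 0.023615
r_GBP = 2.36%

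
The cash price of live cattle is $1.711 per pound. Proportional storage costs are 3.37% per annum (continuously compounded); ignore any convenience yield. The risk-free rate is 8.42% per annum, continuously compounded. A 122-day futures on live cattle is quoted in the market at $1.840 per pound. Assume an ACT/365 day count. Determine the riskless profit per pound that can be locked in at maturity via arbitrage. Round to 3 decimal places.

$0.060 per pound

Fair futures: F* = S·e^(carry·T), with carry = (r + u) = 0.0842 + 0.0337 = 0.1179
F* = 1.711 · e^(0.1179 × 122/365) = 1.711 · e^0.039408 = 1.711 × 1.040195 = $1.7798
Market $1.840 > fair $1.7798: forward overpriced → cash-and-carry (buy spot, short the forward).
At maturity, profit = |F_mkt − F*| = |1.840 − 1.7798| = $0.060 per pound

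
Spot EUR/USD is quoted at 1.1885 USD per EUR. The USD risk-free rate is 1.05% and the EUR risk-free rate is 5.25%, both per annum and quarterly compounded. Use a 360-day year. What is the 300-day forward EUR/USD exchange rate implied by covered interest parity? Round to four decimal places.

1.1479

By covered interest parity, F = S · (1+r_USD/4)^(4T) / (1+r_EUR/4)^(4T)
= 1.1885 × 1.008777 / 1.044424 = 1.1885 × 0.965869
F = 1.1479 USD per EUR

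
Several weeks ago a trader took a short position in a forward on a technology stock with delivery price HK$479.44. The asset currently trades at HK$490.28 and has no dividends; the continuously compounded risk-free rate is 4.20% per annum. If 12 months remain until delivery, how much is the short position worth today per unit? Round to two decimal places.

Current fair forward for the remaining 12 months: F = S·e^(r·T), r = 0.0420
F = 490.28 · e^(0.0420 × 12/12) = 490.28 × 1.042894 = 511.3101
Value of long forward = (F − K)·e^(−rT) = (511.3101 − 479.44) · e^(−0.0420·12/12)
= 31.8701 × 0.958870 = 30.56
Short position value = −(long value) = -HK$30.56

-HK$30.56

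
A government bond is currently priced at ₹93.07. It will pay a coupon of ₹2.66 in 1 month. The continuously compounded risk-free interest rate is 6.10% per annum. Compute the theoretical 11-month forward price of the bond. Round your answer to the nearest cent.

PV(coupons) I = 2.66·e^(−0.0610·1/12)
I = 2.6465
F = (S − I)·e^(rT) = (93.07 − 2.6465) · e^(0.0610·11/12)
= 90.4235 · e^0.055917 = 90.4235 × 1.057510 = ₹95.62

₹95.62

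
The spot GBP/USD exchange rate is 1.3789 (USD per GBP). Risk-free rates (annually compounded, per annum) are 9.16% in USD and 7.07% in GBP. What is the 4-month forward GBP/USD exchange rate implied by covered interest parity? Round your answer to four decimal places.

1.3878

By covered interest parity, F = S · (1+r_USD)^T / (1+r_GBP)^T
= 1.3789 × 1.029646 / 1.023032 = 1.3789 × 1.006465
F = 1.3878 USD per GBP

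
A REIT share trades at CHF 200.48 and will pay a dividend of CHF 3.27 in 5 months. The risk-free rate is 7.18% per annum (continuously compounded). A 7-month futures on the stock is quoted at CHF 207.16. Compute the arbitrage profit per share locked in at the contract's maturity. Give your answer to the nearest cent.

CHF 1.41 per share

PV(dividends) I = 3.27·e^(−0.0718·5/12) = 3.1736
Fair futures F* = (S − I)·e^(rT) = (200.48 − 3.1736)·e^0.041883 = 197.3064 × 1.042772 = 205.7456
Market CHF 207.16 > fair 205.7456: forward overpriced → cash-and-carry (borrow at r, buy the stock and collect the dividends, short the forward).
Profit at T = |F_mkt − F*| = |207.16 − 205.7456| = CHF 1.41 per share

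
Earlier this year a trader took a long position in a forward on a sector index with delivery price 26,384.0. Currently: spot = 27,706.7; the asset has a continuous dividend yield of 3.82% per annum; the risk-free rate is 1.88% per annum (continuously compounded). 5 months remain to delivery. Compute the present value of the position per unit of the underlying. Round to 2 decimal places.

1091.06

Current fair forward for the remaining 5 months: F = S·e^((r − q)·T), (r − q) = 0.0188 − 0.0382 = -0.0194
F = 27706.7 · e^(-0.0194 × 5/12) = 27706.7 × 0.99194925 = 27483.6403
Value of long forward = (F − K)·e^(−rT) = (27483.6403 − 26384.0) · e^(−0.0188·5/12)
= 1099.6403 × 0.99219727 = 1091.06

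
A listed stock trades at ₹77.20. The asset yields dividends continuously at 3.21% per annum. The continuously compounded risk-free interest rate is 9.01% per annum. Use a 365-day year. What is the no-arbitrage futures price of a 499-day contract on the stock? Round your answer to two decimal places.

F = S·e^((r − q)T) = 77.20 · e^((0.0901 − 0.0321) × 499/365)
= 77.20 · e^0.079293 = 77.20 × 1.082521
F = ₹83.57

₹83.57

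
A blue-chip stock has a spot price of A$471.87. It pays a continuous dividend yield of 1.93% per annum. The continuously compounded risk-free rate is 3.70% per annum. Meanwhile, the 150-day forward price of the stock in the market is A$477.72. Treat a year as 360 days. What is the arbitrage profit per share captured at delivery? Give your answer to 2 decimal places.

Fair forward: F* = S·e^(carry·T), with carry = (r − q) = 0.0370 − 0.0193 = 0.0177
F* = 471.87 · e^(0.0177 × 150/360) = 471.87 · e^0.007375 = 471.87 × 1.007402 = A$475.3628
Market A$477.72 > fair A$475.3628: forward overpriced → cash-and-carry (buy spot, short the forward).
At maturity, profit = |F_mkt − F*| = |477.72 − 475.3628| = A$2.36 per share

A$2.36 per share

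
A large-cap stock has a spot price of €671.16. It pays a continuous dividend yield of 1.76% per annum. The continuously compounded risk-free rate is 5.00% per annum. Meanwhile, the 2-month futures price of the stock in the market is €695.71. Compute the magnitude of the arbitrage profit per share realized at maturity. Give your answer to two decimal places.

€20.92 per share

Fair futures: F* = S·e^(carry·T), with carry = (r − q) = 0.0500 − 0.0176 = 0.0324
F* = 671.16 · e^(0.0324 × 2/12) = 671.16 · e^0.005400 = 671.16 × 1.005415 = €674.7943
Market €695.71 > fair €674.7943: forward overpriced → cash-and-carry (buy spot, short the forward).
At maturity, profit = |F_mkt − F*| = |695.71 − 674.7943| = €20.92 per share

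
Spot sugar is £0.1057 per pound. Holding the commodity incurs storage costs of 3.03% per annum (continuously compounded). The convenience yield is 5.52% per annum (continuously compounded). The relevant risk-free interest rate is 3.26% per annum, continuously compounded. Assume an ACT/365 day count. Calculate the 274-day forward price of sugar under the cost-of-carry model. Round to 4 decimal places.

Net carry = r + u − y = 0.0326 + 0.0303 − 0.0552 = 0.0077
F = S·e^((r+u−y)T) = 0.1057 · e^(0.0077 × 274/365) = 0.1057 · e^0.005780
= 0.1057 × 1.005797 = £0.1063 per pound

£0.1063 per pound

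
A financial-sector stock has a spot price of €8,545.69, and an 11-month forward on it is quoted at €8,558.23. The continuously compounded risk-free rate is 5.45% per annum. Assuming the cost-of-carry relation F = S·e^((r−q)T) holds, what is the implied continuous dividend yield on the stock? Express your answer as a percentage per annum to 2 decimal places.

5.29%

From F = S·e^((r−q)T): (r − q) = ln(F/S)/T
ln(8558.23/8545.69) = ln(1.001467) = 0.001466
(r − q) = 0.001466 / (11/12) = 0.001599
q = r − ln(F/S)/T = 0.0545 − 0.001599 = 0.052901
q = 5.29%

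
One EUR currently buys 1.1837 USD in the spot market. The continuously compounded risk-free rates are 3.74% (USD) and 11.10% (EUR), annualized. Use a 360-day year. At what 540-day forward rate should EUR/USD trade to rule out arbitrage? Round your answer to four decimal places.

F = S·e^((r_USD − r_EUR)T) = 1.1837 · e^((0.0374 − 0.1110) × 540/360)
= 1.1837 · e^-0.110400 = 1.1837 × 0.895476
F = 1.0600 USD per EUR

1.0600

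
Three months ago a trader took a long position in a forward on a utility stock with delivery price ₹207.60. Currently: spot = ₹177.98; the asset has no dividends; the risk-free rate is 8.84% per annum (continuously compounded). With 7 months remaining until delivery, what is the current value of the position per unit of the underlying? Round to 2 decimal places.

Current fair forward for the remaining 7 months: F = S·e^(r·T), r = 0.0884
F = 177.98 · e^(0.0884 × 7/12) = 177.98 × 1.052919 = 187.3985
Value of long forward = (F − K)·e^(−rT) = (187.3985 − 207.60) · e^(−0.0884·7/12)
= -20.2015 × 0.949740 = -19.19

-₹19.19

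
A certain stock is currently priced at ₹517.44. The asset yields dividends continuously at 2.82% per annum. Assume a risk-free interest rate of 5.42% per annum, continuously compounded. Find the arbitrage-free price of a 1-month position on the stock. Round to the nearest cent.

F = S·e^((r − q)T) = 517.44 · e^((0.0542 − 0.0282) × 1/12)
= 517.44 · e^0.002167 = 517.44 × 1.002169
F = ₹518.56

₹518.56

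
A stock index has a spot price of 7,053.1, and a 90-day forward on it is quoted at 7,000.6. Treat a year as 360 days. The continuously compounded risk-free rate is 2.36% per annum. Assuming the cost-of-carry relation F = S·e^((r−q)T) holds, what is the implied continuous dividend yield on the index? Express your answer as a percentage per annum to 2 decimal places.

From F = S·e^((r−q)T): (r − q) = ln(F/S)/T
ln(7000.6/7053.1) = ln(0.992556) = -0.007472
(r − q) = -0.007472 / (90/360) = -0.029888
q = r − ln(F/S)/T = 0.0236 + 0.029888 = 0.053488
q = 5.35%

5.35%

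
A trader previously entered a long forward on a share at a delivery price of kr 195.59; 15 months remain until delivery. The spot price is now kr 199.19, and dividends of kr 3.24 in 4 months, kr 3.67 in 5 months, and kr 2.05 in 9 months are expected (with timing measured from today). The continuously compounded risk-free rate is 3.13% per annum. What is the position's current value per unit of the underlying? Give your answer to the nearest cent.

PV(remaining dividends) I = 3.24·e^(−0.0313·4/12) + 3.67·e^(−0.0313·5/12) + 2.05·e^(−0.0313·9/12) = 8.8313
Current forward F = (S − I)·e^(rT) = (199.19 − 8.8313)·e^(0.0313·15/12) = 190.3587 × 1.039900 = 197.9540
Value (long) = (F − K)·e^(−rT) = (197.9540 − 195.59) × 0.961630 = 2.2733
Value = kr 2.27

kr 2.27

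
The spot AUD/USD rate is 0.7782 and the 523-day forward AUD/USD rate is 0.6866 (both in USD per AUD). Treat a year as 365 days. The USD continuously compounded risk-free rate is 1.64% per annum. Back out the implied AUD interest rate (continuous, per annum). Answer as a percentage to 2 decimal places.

10.38%

F = S·e^((r_USD − r_AUD)T) ⇒ r_AUD = r_USD − ln(F/S)/T
ln(0.6866/0.7782) = -0.125232; /(523/365) = -0.087399
r_AUD = 0.0164 + 0.087399 = 0.103799
r_AUD = 10.38%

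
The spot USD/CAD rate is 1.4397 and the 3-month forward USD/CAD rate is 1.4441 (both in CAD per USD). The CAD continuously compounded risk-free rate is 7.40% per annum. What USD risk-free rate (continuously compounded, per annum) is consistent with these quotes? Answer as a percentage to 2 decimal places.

6.18%

F = S·e^((r_CAD − r_USD)T) ⇒ r_USD = r_CAD − ln(F/S)/T
ln(1.4441/1.4397) = 0.003052; /(3/12) = 0.012208
r_USD = 0.0740 − 0.012208 = 0.061792
r_USD = 6.18%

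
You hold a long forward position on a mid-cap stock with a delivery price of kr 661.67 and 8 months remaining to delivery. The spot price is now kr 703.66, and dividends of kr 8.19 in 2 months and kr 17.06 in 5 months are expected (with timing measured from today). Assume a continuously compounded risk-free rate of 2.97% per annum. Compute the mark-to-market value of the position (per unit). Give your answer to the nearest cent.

PV(remaining dividends) I = 8.19·e^(−0.0297·2/12) + 17.06·e^(−0.0297·5/12) = 24.9997
Current forward F = (S − I)·e^(rT) = (703.66 − 24.9997)·e^(0.0297·8/12) = 678.6603 × 1.019997 = 692.2315
Value (long) = (F − K)·e^(−rT) = (692.2315 − 661.67) × 0.980395 = 29.9623
Value = kr 29.96

kr 29.96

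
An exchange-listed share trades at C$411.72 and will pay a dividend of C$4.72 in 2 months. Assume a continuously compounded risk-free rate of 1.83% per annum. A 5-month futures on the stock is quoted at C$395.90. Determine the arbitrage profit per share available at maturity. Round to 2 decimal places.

C$14.23 per share

PV(dividends) I = 4.72·e^(−0.0183·2/12) = 4.7056
Fair futures F* = (S − I)·e^(rT) = (411.72 − 4.7056)·e^0.007625 = 407.0144 × 1.007654 = 410.1297
Market C$395.90 < fair 410.1297: forward underpriced → reverse cash-and-carry (short the stock, invest proceeds at r, pay the dividends, go long the forward).
Profit at T = |F_mkt − F*| = |395.90 − 410.1297| = C$14.23 per share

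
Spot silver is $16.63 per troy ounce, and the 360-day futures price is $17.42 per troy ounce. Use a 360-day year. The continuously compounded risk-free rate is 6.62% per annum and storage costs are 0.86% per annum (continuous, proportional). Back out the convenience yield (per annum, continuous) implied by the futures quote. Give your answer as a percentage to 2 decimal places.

2.84%

F = S·e^((r+u−y)T) ⇒ (r+u−y) = ln(F/S)/T
ln(17.42/16.63) = 0.046411; /T ⇒ 0.046411
y = r + u − ln(F/S)/T = 0.0662 + 0.0086 − 0.046411 = 0.028389
y = 2.84%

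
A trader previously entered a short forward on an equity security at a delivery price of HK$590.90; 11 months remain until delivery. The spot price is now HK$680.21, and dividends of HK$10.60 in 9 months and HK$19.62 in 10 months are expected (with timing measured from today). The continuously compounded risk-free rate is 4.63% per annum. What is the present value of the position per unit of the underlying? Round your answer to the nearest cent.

PV(remaining dividends) I = 10.60·e^(−0.0463·9/12) + 19.62·e^(−0.0463·10/12) = 29.1156
Current forward F = (S − I)·e^(rT) = (680.21 − 29.1156)·e^(0.0463·11/12) = 651.0944 × 1.043355 = 679.3226
Value (long) = (F − K)·e^(−rT) = (679.3226 − 590.90) × 0.958446 = 84.7483
Short position value = −(long value) = -HK$84.75

-HK$84.75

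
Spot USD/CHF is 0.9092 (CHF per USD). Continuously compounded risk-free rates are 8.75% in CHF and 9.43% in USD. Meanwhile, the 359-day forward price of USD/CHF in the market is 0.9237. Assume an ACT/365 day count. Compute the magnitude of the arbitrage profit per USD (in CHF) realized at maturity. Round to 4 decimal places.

0.0206 per USD (in CHF)

Fair forward: F* = S·e^(carry·T), with carry = (r_CHF − r_USD) = 0.0875 − 0.0943 = -0.0068
F* = 0.9092 · e^(-0.0068 × 359/365) = 0.9092 · e^-0.006688 = 0.9092 × 0.993334 = 0.9031
Market 0.9237 > fair 0.9031: forward overpriced → cash-and-carry (buy spot, short the forward).
At maturity, profit = |F_mkt − F*| = |0.9237 − 0.9031| = 0.0206 per USD (in CHF)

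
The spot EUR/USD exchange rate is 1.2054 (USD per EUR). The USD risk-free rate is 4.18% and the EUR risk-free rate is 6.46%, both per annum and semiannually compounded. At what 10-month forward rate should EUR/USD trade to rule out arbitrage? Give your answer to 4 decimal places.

By covered interest parity, F = S · (1+r_USD/2)^(2T) / (1+r_EUR/2)^(2T)
= 1.2054 × 1.035075 / 1.054411 = 1.2054 × 0.981662
F = 1.1833 USD per EUR

1.1833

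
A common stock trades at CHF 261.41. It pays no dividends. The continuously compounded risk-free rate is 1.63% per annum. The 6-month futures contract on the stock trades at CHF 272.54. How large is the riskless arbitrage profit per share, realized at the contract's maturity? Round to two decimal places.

Fair futures: F* = S·e^(carry·T), with carry = r = 0.0163
F* = 261.41 · e^(0.0163 × 6/12) = 261.41 · e^0.008150 = 261.41 × 1.008183 = CHF 263.5491
Market CHF 272.54 > fair CHF 263.5491: forward overpriced → cash-and-carry (buy spot, short the forward).
At maturity, profit = |F_mkt − F*| = |272.54 − 263.5491| = CHF 8.99 per share

CHF 8.99 per share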